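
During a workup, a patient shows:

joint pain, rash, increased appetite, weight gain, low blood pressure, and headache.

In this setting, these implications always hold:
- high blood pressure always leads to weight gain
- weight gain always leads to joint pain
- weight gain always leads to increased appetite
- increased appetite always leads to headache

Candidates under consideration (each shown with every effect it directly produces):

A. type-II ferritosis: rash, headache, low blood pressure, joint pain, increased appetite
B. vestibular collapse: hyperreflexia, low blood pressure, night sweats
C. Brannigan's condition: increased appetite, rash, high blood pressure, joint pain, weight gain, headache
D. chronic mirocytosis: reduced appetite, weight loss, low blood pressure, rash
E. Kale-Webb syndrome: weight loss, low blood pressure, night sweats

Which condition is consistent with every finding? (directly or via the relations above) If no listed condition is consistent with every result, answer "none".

none

Per-candidate check:
(A) type-II ferritosis — does not account for weight gain
(B) vestibular collapse — joint pain miss; rash miss; increased appetite miss; weight gain miss; low blood pressure match; headache miss
(C) Brannigan's condition — joint pain match; rash match; increased appetite match; weight gain match; low blood pressure miss; headache match
(D) chronic mirocytosis — fails on joint pain, increased appetite, weight gain, headache (predicts reduced appetite, not increased appetite; predicts weight loss, not weight gain)
(E) Kale-Webb syndrome — fails on joint pain, rash, increased appetite, weight gain, headache (predicts weight loss, not weight gain)
Every candidate fails on at least one observation.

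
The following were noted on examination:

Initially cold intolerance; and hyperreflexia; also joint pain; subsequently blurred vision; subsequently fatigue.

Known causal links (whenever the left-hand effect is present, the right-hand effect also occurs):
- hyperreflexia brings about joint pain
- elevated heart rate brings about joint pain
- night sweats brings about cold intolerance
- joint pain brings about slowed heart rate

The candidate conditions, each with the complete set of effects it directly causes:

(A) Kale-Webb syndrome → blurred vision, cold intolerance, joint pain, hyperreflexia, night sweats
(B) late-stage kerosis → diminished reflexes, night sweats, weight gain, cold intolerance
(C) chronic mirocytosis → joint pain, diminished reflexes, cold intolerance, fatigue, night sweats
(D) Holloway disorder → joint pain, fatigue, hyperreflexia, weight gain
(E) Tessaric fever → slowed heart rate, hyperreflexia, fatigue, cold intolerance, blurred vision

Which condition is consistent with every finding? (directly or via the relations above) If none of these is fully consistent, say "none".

For each candidate, compare predicted effects to what was observed:
(A) Kale-Webb syndrome — cold intolerance ✓; hyperreflexia ✓; joint pain ✓; blurred vision ✓; fatigue ✗
(B) late-stage kerosis — cold intolerance ✓; hyperreflexia ✗; joint pain ✗; blurred vision ✗; fatigue ✗
(C) chronic mirocytosis — cold intolerance ✓; hyperreflexia ✗; joint pain ✓; blurred vision ✗; fatigue ✓
(D) Holloway disorder — cold intolerance ✗; hyperreflexia ✓; joint pain ✓; blurred vision ✗; fatigue ✓
(E) Tessaric fever — cold intolerance ✓; hyperreflexia ✓; joint pain ✓ (by hyperreflexia → joint pain); blurred vision ✓; fatigue ✓
(E) alone accounts for all the evidence.

E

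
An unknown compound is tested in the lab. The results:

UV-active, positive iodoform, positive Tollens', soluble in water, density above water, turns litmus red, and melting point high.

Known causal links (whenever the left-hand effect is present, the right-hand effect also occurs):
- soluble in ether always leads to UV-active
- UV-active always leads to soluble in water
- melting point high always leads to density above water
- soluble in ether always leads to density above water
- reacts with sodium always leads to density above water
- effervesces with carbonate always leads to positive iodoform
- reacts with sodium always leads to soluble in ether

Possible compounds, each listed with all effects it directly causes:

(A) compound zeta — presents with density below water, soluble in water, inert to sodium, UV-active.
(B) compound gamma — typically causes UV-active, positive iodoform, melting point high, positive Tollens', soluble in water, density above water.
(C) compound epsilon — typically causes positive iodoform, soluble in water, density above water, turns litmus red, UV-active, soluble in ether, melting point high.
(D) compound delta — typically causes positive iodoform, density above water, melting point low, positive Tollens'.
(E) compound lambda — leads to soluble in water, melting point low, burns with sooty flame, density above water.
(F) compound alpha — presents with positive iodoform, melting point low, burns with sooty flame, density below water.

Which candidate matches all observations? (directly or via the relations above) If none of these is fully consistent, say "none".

none

Testing each hypothesis:
(A) compound zeta — fails on positive iodoform, positive Tollens', density above water, turns litmus red, melting point high (predicts density below water, not density above water)
(B) compound gamma — does not account for turns litmus red
(C) compound epsilon — does not account for positive Tollens'
(D) compound delta — fails on UV-active, soluble in water, turns litmus red, melting point high (predicts melting point low, not melting point high)
(E) compound lambda — UV-active ✗; positive iodoform ✗; positive Tollens' ✗; soluble in water ✓; density above water ✓; turns litmus red ✗; melting point high ✗
(F) compound alpha — UV-active ✗; positive iodoform ✓; positive Tollens' ✗; soluble in water ✗; density above water ✗; turns litmus red ✗; melting point high ✗
Every candidate fails on at least one observation.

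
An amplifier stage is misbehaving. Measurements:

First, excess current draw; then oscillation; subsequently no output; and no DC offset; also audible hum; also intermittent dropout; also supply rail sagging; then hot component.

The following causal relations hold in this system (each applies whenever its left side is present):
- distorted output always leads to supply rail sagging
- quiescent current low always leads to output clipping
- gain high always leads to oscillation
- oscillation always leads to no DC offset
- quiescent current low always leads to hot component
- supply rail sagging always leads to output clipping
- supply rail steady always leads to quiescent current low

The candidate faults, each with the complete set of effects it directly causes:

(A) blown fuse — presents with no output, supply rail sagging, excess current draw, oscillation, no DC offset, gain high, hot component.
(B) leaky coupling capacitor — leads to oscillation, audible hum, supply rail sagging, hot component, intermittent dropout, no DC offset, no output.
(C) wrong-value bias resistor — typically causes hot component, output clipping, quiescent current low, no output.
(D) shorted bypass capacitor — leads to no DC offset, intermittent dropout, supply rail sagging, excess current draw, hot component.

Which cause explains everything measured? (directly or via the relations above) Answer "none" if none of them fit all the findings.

For each candidate, compare predicted effects to what was observed:
(A) blown fuse — excess current draw ✓; oscillation ✓; no output ✓; no DC offset ✓; audible hum ✗; intermittent dropout ✗; supply rail sagging ✓; hot component ✓
(B) leaky coupling capacitor — does not account for excess current draw
(C) wrong-value bias resistor — does not account for excess current draw, oscillation, no DC offset, audible hum, intermittent dropout, supply rail sagging
(D) shorted bypass capacitor — excess current draw ✓; oscillation ✗; no output ✗; no DC offset ✓; audible hum ✗; intermittent dropout ✓; supply rail sagging ✓; hot component ✓
Every candidate fails on at least one observation.

none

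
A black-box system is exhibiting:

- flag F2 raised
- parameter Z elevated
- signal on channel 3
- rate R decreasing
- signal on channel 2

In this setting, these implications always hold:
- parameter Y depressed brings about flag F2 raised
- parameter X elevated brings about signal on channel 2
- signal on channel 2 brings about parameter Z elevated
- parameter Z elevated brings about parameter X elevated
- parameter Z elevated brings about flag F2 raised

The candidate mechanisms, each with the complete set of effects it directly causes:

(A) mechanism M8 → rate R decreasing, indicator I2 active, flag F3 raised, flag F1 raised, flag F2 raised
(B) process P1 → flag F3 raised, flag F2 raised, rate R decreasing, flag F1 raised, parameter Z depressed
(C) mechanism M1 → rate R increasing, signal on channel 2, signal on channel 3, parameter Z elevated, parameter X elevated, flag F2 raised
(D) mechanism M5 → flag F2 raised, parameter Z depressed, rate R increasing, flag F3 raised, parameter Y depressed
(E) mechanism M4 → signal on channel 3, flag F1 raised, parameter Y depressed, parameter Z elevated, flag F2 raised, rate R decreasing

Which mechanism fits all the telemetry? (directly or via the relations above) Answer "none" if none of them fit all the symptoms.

Checking each candidate against the observations:
(A) mechanism M8 — flag F2 raised match; parameter Z elevated miss; signal on channel 3 miss; rate R decreasing match; signal on channel 2 miss
(B) process P1 — flag F2 raised match; parameter Z elevated miss; signal on channel 3 miss; rate R decreasing match; signal on channel 2 miss
(C) mechanism M1 — flag F2 raised match; parameter Z elevated match; signal on channel 3 match; rate R decreasing miss; signal on channel 2 match
(D) mechanism M5 — flag F2 raised match; parameter Z elevated miss; signal on channel 3 miss; rate R decreasing miss; signal on channel 2 miss
(E) mechanism M4 — flag F2 raised match; parameter Z elevated match; signal on channel 3 match; rate R decreasing match; signal on channel 2 match (via parameter Z elevated → parameter X elevated → signal on channel 2)
Only (E) is consistent with every observation.

E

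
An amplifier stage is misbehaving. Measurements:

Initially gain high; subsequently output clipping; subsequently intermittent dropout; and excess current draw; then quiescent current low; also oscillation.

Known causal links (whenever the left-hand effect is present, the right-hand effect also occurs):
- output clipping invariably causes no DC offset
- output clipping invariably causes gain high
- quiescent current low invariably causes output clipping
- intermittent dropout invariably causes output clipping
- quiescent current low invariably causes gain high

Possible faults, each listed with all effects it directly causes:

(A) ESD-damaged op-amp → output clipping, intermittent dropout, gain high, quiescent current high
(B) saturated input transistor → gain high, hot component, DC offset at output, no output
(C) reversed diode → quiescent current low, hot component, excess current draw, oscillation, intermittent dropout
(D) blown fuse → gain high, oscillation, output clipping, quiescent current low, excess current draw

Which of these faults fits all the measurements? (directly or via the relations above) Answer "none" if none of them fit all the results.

Per-candidate check:
(A) ESD-damaged op-amp — gain high +; output clipping +; intermittent dropout +; excess current draw -; quiescent current low -; oscillation -
(B) saturated input transistor — does not account for output clipping, intermittent dropout, excess current draw, quiescent current low, oscillation
(C) reversed diode — accounts for every observation (gain high via quiescent current low → gain high)
(D) blown fuse — gain high +; output clipping +; intermittent dropout -; excess current draw +; quiescent current low +; oscillation +
(C) is the only candidate with no mismatches.

C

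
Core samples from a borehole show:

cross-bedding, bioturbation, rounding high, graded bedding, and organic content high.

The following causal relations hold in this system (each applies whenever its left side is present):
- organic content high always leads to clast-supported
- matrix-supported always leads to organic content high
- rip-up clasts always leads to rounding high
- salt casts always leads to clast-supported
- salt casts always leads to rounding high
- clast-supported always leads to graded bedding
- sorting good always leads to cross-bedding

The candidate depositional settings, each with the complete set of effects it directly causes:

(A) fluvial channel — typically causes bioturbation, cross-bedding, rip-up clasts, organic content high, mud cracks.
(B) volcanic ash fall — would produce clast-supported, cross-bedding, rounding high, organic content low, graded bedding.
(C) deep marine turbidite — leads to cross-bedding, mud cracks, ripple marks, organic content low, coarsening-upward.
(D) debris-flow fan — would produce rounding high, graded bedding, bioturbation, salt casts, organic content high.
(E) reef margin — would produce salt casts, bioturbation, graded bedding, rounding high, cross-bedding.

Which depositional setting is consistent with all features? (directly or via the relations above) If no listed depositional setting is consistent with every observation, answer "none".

A

Per-candidate check:
(A) fluvial channel — cross-bedding ✓; bioturbation ✓; rounding high ✓ (via rip-up clasts → rounding high); graded bedding ✓ (via organic content high → clast-supported → graded bedding); organic content high ✓
(B) volcanic ash fall — cross-bedding ✓; bioturbation ✗; rounding high ✓; graded bedding ✓; organic content high ✗
(C) deep marine turbidite — cross-bedding ✓; bioturbation ✗; rounding high ✗; graded bedding ✗; organic content high ✗
(D) debris-flow fan — does not account for cross-bedding
(E) reef margin — cross-bedding ✓; bioturbation ✓; rounding high ✓; graded bedding ✓; organic content high ✗
Only (A) is consistent with every observation.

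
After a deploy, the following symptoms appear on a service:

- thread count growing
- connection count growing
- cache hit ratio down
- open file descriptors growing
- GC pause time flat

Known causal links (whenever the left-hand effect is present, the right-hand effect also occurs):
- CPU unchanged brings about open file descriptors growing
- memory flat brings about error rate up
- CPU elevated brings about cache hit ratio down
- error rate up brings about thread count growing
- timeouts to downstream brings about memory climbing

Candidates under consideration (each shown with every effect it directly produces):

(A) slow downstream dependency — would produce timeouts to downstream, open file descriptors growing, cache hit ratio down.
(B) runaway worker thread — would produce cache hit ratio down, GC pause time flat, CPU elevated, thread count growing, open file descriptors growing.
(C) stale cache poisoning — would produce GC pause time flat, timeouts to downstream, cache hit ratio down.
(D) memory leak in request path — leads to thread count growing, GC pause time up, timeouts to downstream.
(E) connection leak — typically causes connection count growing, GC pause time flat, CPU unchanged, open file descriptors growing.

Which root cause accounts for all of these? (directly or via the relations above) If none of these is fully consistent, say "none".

For each candidate, compare predicted effects to what was observed:
(A) slow downstream dependency — thread count growing NO; connection count growing NO; cache hit ratio down yes; open file descriptors growing yes; GC pause time flat NO
(B) runaway worker thread — thread count growing yes; connection count growing NO; cache hit ratio down yes; open file descriptors growing yes; GC pause time flat yes
(C) stale cache poisoning — does not account for thread count growing, connection count growing, open file descriptors growing
(D) memory leak in request path — thread count growing yes; connection count growing NO; cache hit ratio down NO; open file descriptors growing NO; GC pause time flat NO
(E) connection leak — does not account for thread count growing, cache hit ratio down
Every candidate fails on at least one observation.

none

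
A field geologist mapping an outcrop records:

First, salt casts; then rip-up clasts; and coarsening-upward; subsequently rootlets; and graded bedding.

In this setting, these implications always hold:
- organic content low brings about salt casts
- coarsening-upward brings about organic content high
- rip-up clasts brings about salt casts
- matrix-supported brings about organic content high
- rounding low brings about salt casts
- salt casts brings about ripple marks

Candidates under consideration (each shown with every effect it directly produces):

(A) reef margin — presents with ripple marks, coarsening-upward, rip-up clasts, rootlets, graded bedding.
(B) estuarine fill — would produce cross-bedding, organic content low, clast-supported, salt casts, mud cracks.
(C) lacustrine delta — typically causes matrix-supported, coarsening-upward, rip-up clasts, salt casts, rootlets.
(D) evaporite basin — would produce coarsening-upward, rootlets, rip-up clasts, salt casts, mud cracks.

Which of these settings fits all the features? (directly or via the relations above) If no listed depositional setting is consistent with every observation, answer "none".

A

Checking each candidate against the observations:
(A) reef margin — accounts for every observation (salt casts via rip-up clasts → salt casts)
(B) estuarine fill — does not account for rip-up clasts, coarsening-upward, rootlets, graded bedding
(C) lacustrine delta — salt casts +; rip-up clasts +; coarsening-upward +; rootlets +; graded bedding -
(D) evaporite basin — salt casts +; rip-up clasts +; coarsening-upward +; rootlets +; graded bedding -
(A) alone accounts for all the evidence.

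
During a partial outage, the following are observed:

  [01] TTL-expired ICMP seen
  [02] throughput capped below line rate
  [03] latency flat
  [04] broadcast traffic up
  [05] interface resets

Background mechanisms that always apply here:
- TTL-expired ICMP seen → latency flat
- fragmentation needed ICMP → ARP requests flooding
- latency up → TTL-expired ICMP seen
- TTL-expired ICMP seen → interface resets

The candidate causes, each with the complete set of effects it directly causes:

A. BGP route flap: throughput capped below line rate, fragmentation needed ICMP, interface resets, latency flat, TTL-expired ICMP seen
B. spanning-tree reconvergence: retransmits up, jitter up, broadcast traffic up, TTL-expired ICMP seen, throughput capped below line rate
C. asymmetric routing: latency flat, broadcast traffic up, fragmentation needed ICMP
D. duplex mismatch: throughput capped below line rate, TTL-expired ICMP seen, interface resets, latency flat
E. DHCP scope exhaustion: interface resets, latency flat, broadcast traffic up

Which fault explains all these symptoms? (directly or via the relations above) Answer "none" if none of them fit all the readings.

B

Testing each hypothesis:
(A) BGP route flap — TTL-expired ICMP seen yes; throughput capped below line rate yes; latency flat yes; broadcast traffic up NO; interface resets yes
(B) spanning-tree reconvergence — accounts for every observation (latency flat via TTL-expired ICMP seen → latency flat)
(C) asymmetric routing — does not account for TTL-expired ICMP seen, throughput capped below line rate, interface resets
(D) duplex mismatch — does not account for broadcast traffic up
(E) DHCP scope exhaustion — does not account for TTL-expired ICMP seen, throughput capped below line rate
(B) is the only candidate with no mismatches.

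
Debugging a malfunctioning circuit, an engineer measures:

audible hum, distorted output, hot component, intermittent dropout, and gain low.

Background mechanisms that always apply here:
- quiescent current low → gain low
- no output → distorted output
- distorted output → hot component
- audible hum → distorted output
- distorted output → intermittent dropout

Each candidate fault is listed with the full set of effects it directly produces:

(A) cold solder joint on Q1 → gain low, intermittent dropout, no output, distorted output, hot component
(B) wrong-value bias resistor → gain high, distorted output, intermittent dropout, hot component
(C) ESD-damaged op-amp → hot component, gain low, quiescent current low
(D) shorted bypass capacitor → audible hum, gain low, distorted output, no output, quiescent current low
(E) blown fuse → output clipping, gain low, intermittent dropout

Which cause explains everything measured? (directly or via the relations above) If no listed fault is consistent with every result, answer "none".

D

Per-candidate check:
(A) cold solder joint on Q1 — does not account for audible hum
(B) wrong-value bias resistor — audible hum ✗; distorted output ✓; hot component ✓; intermittent dropout ✓; gain low ✗
(C) ESD-damaged op-amp — does not account for audible hum, distorted output, intermittent dropout
(D) shorted bypass capacitor — audible hum ✓; distorted output ✓; hot component ✓ (via distorted output → hot component); intermittent dropout ✓ (via distorted output → intermittent dropout); gain low ✓
(E) blown fuse — does not account for audible hum, distorted output, hot component
Only (D) is consistent with every observation.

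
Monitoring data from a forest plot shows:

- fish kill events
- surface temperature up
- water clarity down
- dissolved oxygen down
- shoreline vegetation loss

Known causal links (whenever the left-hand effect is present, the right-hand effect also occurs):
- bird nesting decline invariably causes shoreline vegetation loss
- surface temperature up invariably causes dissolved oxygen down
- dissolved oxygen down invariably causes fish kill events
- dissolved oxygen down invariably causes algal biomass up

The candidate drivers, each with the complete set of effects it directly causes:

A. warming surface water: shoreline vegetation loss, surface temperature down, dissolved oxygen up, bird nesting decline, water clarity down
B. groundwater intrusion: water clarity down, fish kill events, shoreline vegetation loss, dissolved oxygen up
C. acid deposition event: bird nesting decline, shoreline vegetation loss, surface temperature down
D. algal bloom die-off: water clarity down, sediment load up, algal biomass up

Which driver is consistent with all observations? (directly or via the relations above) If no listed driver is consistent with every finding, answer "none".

Testing each hypothesis:
(A) warming surface water — fish kill events -; surface temperature up -; water clarity down +; dissolved oxygen down -; shoreline vegetation loss +
(B) groundwater intrusion — fish kill events +; surface temperature up -; water clarity down +; dissolved oxygen down -; shoreline vegetation loss +
(C) acid deposition event — fails on fish kill events, surface temperature up, water clarity down, dissolved oxygen down (predicts surface temperature down, not surface temperature up)
(D) algal bloom die-off — fish kill events -; surface temperature up -; water clarity down +; dissolved oxygen down -; shoreline vegetation loss -
Every candidate fails on at least one observation.

none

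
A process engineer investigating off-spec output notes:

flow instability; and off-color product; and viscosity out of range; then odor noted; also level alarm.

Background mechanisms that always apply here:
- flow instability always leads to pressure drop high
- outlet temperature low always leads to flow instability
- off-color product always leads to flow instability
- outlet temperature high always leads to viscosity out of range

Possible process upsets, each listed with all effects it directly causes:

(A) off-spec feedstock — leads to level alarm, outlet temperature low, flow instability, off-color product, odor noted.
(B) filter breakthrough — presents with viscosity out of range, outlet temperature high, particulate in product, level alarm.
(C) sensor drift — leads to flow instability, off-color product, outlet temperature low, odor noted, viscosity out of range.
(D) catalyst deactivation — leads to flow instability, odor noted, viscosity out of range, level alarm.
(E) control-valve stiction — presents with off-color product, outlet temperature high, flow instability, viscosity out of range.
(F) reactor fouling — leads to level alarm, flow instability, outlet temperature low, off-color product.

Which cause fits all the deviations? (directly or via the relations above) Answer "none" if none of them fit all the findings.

For each candidate, compare predicted effects to what was observed:
(A) off-spec feedstock — flow instability ✓; off-color product ✓; viscosity out of range ✗; odor noted ✓; level alarm ✓
(B) filter breakthrough — flow instability ✗; off-color product ✗; viscosity out of range ✓; odor noted ✗; level alarm ✓
(C) sensor drift — does not account for level alarm
(D) catalyst deactivation — flow instability ✓; off-color product ✗; viscosity out of range ✓; odor noted ✓; level alarm ✓
(E) control-valve stiction — does not account for odor noted, level alarm
(F) reactor fouling — does not account for viscosity out of range, odor noted
None of the listed candidates fits everything.

none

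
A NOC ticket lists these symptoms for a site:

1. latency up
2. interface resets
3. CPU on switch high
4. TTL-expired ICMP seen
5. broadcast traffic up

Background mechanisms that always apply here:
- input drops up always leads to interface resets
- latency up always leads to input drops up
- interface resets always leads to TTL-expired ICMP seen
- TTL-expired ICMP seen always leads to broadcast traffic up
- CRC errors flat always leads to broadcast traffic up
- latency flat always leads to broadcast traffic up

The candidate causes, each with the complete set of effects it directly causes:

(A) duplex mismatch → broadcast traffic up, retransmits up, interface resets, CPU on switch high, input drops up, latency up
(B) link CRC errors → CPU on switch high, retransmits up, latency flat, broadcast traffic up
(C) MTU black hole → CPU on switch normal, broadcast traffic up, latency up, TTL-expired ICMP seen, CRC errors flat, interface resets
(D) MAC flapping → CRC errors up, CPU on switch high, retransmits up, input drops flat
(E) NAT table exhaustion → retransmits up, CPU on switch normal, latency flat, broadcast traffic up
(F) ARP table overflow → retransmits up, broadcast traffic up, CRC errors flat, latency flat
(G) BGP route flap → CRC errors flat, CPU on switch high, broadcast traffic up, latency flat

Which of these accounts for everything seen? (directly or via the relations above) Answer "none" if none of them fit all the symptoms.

A

For each candidate, compare predicted effects to what was observed:
(A) duplex mismatch — accounts for every observation (TTL-expired ICMP seen through interface resets → TTL-expired ICMP seen)
(B) link CRC errors — fails on latency up, interface resets, TTL-expired ICMP seen (predicts latency flat, not latency up)
(C) MTU black hole — fails on CPU on switch high (predicts CPU on switch normal, not CPU on switch high)
(D) MAC flapping — does not account for latency up, interface resets, TTL-expired ICMP seen, broadcast traffic up
(E) NAT table exhaustion — fails on latency up, interface resets, CPU on switch high, TTL-expired ICMP seen (predicts latency flat, not latency up; predicts CPU on switch normal, not CPU on switch high)
(F) ARP table overflow — fails on latency up, interface resets, CPU on switch high, TTL-expired ICMP seen (predicts latency flat, not latency up)
(G) BGP route flap — latency up -; interface resets -; CPU on switch high +; TTL-expired ICMP seen -; broadcast traffic up +
(A) is the only candidate with no mismatches.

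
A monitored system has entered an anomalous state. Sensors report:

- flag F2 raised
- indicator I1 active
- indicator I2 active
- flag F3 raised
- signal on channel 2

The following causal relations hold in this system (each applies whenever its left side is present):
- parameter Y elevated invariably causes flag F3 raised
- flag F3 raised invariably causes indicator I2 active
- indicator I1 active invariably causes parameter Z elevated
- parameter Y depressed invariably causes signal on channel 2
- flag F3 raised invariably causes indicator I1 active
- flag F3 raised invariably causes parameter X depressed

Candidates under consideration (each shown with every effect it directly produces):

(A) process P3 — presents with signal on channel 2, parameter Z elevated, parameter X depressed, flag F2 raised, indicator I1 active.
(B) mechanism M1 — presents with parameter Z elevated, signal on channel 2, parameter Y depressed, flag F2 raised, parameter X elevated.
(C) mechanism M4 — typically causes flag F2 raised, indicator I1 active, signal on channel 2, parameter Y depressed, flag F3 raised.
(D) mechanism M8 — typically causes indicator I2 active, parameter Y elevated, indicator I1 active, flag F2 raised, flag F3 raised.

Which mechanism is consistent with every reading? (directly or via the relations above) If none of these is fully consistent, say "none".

For each candidate, compare predicted effects to what was observed:
(A) process P3 — does not account for indicator I2 active, flag F3 raised
(B) mechanism M1 — does not account for indicator I1 active, indicator I2 active, flag F3 raised
(C) mechanism M4 — flag F2 raised ✓; indicator I1 active ✓; indicator I2 active ✓ (through flag F3 raised → indicator I2 active); flag F3 raised ✓; signal on channel 2 ✓
(D) mechanism M8 — flag F2 raised ✓; indicator I1 active ✓; indicator I2 active ✓; flag F3 raised ✓; signal on channel 2 ✗
Only (C) is consistent with every observation.

C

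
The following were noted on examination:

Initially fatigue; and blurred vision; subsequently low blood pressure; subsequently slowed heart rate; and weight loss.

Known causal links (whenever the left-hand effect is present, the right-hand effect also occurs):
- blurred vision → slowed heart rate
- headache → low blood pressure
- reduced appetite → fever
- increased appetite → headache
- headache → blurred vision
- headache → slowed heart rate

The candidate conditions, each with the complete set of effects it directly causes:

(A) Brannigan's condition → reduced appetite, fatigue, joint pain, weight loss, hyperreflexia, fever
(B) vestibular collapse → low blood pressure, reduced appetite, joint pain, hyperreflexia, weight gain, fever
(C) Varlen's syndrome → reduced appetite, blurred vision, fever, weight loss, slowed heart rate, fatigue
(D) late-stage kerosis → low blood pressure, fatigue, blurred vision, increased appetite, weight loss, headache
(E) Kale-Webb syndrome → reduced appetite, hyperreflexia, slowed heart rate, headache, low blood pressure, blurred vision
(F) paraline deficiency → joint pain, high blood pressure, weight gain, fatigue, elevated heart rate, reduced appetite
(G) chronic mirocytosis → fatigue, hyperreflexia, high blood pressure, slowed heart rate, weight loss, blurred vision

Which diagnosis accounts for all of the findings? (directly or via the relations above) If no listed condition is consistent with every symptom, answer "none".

D

For each candidate, compare predicted effects to what was observed:
(A) Brannigan's condition — does not account for blurred vision, low blood pressure, slowed heart rate
(B) vestibular collapse — fails on fatigue, blurred vision, slowed heart rate, weight loss (predicts weight gain, not weight loss)
(C) Varlen's syndrome — does not account for low blood pressure
(D) late-stage kerosis — fatigue yes; blurred vision yes; low blood pressure yes; slowed heart rate yes (via blurred vision → slowed heart rate); weight loss yes
(E) Kale-Webb syndrome — does not account for fatigue, weight loss
(F) paraline deficiency — fatigue yes; blurred vision NO; low blood pressure NO; slowed heart rate NO; weight loss NO
(G) chronic mirocytosis — fatigue yes; blurred vision yes; low blood pressure NO; slowed heart rate yes; weight loss yes
(D) is the only candidate with no mismatches.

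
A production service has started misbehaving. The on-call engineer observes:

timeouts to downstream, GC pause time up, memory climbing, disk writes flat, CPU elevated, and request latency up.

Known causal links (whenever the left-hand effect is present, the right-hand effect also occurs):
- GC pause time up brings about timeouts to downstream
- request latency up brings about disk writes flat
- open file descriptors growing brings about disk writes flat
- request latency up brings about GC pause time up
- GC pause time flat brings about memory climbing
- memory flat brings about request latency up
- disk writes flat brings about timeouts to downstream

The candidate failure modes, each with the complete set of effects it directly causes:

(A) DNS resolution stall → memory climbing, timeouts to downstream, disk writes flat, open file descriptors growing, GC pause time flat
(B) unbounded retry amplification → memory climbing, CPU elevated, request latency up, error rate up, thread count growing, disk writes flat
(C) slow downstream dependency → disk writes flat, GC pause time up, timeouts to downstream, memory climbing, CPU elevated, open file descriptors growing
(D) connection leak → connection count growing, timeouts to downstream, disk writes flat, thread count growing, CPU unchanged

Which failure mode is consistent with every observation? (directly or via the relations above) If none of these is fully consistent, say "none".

Checking each candidate against the observations:
(A) DNS resolution stall — timeouts to downstream match; GC pause time up miss; memory climbing match; disk writes flat match; CPU elevated miss; request latency up miss
(B) unbounded retry amplification — accounts for every observation (timeouts to downstream through disk writes flat → timeouts to downstream)
(C) slow downstream dependency — timeouts to downstream match; GC pause time up match; memory climbing match; disk writes flat match; CPU elevated match; request latency up miss
(D) connection leak — fails on GC pause time up, memory climbing, CPU elevated, request latency up (predicts CPU unchanged, not CPU elevated)
(B) is the only candidate with no mismatches.

B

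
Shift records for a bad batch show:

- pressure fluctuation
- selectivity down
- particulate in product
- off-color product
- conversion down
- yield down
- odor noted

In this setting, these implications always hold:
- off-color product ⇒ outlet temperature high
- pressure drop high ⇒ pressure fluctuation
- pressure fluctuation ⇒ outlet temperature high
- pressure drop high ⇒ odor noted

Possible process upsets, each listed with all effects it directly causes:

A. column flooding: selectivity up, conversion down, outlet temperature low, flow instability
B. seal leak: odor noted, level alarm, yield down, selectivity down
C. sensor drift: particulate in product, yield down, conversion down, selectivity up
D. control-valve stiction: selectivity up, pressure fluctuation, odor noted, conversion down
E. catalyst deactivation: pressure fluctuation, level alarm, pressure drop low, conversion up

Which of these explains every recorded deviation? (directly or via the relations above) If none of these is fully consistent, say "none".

Per-candidate check:
(A) column flooding — fails on pressure fluctuation, selectivity down, particulate in product, off-color product, yield down, odor noted (predicts selectivity up, not selectivity down)
(B) seal leak — does not account for pressure fluctuation, particulate in product, off-color product, conversion down
(C) sensor drift — pressure fluctuation -; selectivity down -; particulate in product +; off-color product -; conversion down +; yield down +; odor noted -
(D) control-valve stiction — fails on selectivity down, particulate in product, off-color product, yield down (predicts selectivity up, not selectivity down)
(E) catalyst deactivation — fails on selectivity down, particulate in product, off-color product, conversion down, yield down, odor noted (predicts conversion up, not conversion down)
Every candidate fails on at least one observation.

none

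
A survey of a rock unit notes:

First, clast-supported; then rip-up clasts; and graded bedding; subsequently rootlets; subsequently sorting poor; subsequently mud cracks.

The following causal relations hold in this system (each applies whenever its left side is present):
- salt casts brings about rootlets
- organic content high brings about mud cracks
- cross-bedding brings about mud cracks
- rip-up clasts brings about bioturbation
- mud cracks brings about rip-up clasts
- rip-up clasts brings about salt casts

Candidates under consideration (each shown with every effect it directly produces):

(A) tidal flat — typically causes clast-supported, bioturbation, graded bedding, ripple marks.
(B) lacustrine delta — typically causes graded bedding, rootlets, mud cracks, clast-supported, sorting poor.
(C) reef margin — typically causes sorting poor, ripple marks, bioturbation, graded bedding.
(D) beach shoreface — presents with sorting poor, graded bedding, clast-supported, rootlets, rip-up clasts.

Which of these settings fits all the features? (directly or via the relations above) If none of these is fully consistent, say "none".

B

For each candidate, compare predicted effects to what was observed:
(A) tidal flat — does not account for rip-up clasts, rootlets, sorting poor, mud cracks
(B) lacustrine delta — accounts for every observation (rip-up clasts through mud cracks → rip-up clasts)
(C) reef margin — does not account for clast-supported, rip-up clasts, rootlets, mud cracks
(D) beach shoreface — does not account for mud cracks
Only (B) is consistent with every observation.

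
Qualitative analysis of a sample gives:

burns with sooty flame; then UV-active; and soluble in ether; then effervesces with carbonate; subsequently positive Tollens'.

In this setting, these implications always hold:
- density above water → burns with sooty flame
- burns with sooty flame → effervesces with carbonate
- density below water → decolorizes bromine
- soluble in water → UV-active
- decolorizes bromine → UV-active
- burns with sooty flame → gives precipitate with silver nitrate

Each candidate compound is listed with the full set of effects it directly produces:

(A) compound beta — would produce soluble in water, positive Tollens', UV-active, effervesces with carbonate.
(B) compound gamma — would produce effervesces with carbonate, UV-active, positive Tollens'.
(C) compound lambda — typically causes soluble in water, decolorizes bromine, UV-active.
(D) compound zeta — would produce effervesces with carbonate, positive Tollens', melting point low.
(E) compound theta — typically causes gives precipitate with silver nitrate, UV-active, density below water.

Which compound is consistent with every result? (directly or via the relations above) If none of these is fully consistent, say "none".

none

Per-candidate check:
(A) compound beta — does not account for burns with sooty flame, soluble in ether
(B) compound gamma — burns with sooty flame -; UV-active +; soluble in ether -; effervesces with carbonate +; positive Tollens' +
(C) compound lambda — burns with sooty flame -; UV-active +; soluble in ether -; effervesces with carbonate -; positive Tollens' -
(D) compound zeta — does not account for burns with sooty flame, UV-active, soluble in ether
(E) compound theta — does not account for burns with sooty flame, soluble in ether, effervesces with carbonate, positive Tollens'
Every candidate fails on at least one observation.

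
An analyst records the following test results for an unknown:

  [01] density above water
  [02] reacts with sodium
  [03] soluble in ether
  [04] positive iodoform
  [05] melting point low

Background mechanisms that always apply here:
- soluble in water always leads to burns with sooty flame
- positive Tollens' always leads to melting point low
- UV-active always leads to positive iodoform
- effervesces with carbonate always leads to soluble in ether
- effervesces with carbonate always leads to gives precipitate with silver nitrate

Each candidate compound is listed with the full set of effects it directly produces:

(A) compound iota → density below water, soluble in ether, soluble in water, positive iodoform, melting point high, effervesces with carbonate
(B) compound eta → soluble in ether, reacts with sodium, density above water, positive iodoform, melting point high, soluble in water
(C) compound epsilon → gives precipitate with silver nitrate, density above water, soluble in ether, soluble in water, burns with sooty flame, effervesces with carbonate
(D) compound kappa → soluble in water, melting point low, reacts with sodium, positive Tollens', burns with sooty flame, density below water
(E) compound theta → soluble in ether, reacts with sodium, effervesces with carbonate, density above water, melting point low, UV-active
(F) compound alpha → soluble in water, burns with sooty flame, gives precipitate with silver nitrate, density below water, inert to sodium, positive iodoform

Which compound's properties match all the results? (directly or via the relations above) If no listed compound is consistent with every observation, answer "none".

Testing each hypothesis:
(A) compound iota — density above water ✗; reacts with sodium ✗; soluble in ether ✓; positive iodoform ✓; melting point low ✗
(B) compound eta — density above water ✓; reacts with sodium ✓; soluble in ether ✓; positive iodoform ✓; melting point low ✗
(C) compound epsilon — density above water ✓; reacts with sodium ✗; soluble in ether ✓; positive iodoform ✗; melting point low ✗
(D) compound kappa — density above water ✗; reacts with sodium ✓; soluble in ether ✗; positive iodoform ✗; melting point low ✓
(E) compound theta — accounts for every observation (positive iodoform via UV-active → positive iodoform)
(F) compound alpha — density above water ✗; reacts with sodium ✗; soluble in ether ✗; positive iodoform ✓; melting point low ✗
(E) is the only candidate with no mismatches.

E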